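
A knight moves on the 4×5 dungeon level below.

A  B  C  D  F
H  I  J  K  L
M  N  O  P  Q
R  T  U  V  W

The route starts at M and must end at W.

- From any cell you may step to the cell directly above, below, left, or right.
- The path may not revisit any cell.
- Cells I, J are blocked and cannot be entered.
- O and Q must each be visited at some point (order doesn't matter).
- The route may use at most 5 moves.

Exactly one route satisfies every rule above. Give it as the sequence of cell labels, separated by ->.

M -> N -> O -> P -> Q -> W

The budget equals the shortest possible length, so every move has to be on a shortest route through the required cells.
Route from M: 4× right (reaching Q), down to W — 5 moves in all.
Check: all required cells visited; 5 ≤ 5 moves.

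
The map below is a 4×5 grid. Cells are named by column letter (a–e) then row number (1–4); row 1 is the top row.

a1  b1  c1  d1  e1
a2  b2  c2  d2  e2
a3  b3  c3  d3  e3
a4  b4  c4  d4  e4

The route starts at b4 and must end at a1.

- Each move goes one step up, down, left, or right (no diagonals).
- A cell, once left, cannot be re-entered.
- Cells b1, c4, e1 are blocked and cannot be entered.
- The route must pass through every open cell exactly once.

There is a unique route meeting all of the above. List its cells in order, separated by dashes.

Need to visit all 17 open cells exactly once, starting at b4 and ending at a1.
Cell c1 has only two open neighbours (c2 and d1), so the path must pass straight through it: one of those is the cell it's entered from and the other is where it exits.
Route from b4: left to a4, up to a3, 3× right (reaching d3), down to d4, right to e4, 2× up (reaching e2), left to d2, up to d1, left to c1, down to c2, 2× left (reaching a2), up to a1 — 16 moves in all.
Check: all 17 open cells covered.

b4 - a4 - a3 - b3 - c3 - d3 - d4 - e4 - e3 - e2 - d2 - d1 - c1 - c2 - b2 - a2 - a1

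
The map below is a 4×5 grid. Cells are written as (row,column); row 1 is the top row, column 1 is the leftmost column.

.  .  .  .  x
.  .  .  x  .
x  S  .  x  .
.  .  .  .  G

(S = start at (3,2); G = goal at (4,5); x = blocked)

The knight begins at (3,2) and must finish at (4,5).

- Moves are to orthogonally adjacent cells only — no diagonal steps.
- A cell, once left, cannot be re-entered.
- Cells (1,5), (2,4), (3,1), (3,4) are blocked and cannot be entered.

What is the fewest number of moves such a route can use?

The Manhattan distance from (3,2) to (4,5) is |3−4| + |2−5| = 4, so at least 4 moves are needed.
A route of 4 moves achieves this: (3,2) → (4,2) → (4,3) → (4,4) → (4,5).
Since 4 matches the lower bound, it is optimal.

4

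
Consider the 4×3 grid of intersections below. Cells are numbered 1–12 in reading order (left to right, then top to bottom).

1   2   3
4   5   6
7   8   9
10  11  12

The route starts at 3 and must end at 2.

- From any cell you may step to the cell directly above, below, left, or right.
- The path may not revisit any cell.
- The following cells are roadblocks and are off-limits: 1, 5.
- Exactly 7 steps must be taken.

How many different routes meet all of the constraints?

Need simple routes of exactly 7 moves from 3 to 2 (Manhattan distance 1, so 3 moves are spent on a detour and 3 undoing it).
No route satisfies every constraint, so the count is 0.

0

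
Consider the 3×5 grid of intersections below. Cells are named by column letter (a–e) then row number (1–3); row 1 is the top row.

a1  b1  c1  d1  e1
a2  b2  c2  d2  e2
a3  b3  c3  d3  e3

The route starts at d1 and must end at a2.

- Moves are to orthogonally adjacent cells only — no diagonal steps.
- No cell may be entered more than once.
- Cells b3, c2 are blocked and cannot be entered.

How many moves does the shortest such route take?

The Manhattan distance from d1 to a2 is |1−2| + |4−1| = 4, so at least 4 moves are needed.
A route of 4 moves achieves this: d1 → c1 → b1 → b2 → a2.
Since 4 matches the lower bound, it is optimal.

4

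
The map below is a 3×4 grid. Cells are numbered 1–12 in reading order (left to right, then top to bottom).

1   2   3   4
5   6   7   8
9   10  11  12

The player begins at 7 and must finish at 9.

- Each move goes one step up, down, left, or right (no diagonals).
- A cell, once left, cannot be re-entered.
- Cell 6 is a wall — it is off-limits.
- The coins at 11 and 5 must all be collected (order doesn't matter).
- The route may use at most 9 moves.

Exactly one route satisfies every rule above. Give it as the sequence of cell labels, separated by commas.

The 9-move cap with required stops at 11, 5 leaves no slack for detours.
Route from 7: down 1 to 11, right 1 to 12, up 2 to 4, left 3 to 1, down 2 to 9 — 9 moves in all.
Check: all required cells visited; 9 ≤ 9 moves.

7, 11, 12, 8, 4, 3, 2, 1, 5, 9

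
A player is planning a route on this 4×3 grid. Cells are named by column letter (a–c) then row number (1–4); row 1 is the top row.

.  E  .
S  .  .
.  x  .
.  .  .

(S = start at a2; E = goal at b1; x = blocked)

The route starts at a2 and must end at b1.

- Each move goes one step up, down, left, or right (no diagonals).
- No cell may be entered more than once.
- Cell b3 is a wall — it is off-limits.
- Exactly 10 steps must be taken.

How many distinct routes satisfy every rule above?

0

Need simple routes of exactly 10 moves from a2 to b1 (Manhattan distance 2, so 4 moves are spent on a detour and 4 undoing it).
No route satisfies every constraint, so the count is 0.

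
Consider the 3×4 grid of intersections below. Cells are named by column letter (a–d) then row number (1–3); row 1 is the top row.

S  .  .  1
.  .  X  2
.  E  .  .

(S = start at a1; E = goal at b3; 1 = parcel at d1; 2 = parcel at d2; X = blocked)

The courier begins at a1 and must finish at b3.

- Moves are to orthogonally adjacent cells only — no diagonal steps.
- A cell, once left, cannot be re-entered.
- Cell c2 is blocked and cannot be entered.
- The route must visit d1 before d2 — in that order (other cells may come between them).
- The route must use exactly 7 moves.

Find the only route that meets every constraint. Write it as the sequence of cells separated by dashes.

a1 - b1 - c1 - d1 - d2 - d3 - c3 - b3

The waypoints must appear in the order d1, d2, with no cell reused.
Route from a1: right 3 to d1, down 2 to d3, left 2 to b3 — 7 moves in all.
Check: order respected (1 at step 3, 2 at step 4); 7 moves as required.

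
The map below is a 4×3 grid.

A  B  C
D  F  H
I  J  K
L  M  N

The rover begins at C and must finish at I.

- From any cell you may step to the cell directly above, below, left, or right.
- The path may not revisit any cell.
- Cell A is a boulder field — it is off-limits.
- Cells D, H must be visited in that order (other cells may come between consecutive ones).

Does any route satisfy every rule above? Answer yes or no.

no

Ignoring the required order, 3 revisit-free routes from C to I pass through all of D and H; the waypoint orders that occur are H → D (3) — never D → H.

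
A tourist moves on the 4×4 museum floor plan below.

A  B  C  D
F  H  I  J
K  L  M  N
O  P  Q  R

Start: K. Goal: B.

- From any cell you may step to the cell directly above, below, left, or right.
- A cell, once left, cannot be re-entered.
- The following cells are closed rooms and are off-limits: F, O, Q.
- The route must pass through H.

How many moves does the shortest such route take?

Any route passes through H somewhere between K and B. Summing Manhattan distances along the two legs (K → H → B) gives a lower bound of 2 + 1 = 3 moves.
A route of 3 moves achieves this: K → L → H → B.
Since 3 matches the lower bound, it is optimal.

3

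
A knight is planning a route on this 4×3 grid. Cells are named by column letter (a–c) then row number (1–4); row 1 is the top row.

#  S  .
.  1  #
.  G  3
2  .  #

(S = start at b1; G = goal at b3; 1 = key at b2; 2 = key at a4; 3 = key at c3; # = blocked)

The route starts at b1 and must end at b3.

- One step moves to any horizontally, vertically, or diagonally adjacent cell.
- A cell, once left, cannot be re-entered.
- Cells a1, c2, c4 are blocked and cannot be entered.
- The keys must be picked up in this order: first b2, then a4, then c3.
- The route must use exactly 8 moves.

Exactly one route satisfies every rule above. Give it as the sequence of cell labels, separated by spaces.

The waypoints must appear in the order b2, a4, c3, with no cell reused.
Route from b1: right 1 to c1, down-left 1 to b2, left 1 to a2, down 2 to a4, right 1 to b4, up-right 1 to c3, left 1 to b3 — 8 moves in all.
Check: order respected (1 at step 2, 2 at step 5, 3 at step 7); 8 moves as required.

b1 c1 b2 a2 a3 a4 b4 c3 b3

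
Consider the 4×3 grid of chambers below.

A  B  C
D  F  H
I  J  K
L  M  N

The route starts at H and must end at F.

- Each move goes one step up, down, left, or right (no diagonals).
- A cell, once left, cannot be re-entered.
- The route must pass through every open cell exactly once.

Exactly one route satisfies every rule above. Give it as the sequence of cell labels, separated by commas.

H, C, B, A, D, I, L, M, N, K, J, F

Need to visit all 12 open cells exactly once, starting at H and ending at F.
Route from H: up to C, 2× left (reaching A), 3× down (reaching L), 2× right (reaching N), up to K, left to J, up to F — 11 moves in all.
Check: all 12 open cells covered.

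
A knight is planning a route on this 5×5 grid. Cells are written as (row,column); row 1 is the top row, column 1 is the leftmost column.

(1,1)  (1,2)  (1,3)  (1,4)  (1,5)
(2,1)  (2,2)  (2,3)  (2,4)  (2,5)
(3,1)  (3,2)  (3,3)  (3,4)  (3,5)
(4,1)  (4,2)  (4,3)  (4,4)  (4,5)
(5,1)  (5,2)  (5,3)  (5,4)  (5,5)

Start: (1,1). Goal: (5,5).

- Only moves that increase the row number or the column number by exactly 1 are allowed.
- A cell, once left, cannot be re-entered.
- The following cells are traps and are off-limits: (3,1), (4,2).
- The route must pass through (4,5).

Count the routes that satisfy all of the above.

A right/down-only route from (1,1) to (5,5) makes exactly 4 down-moves and 4 right-moves in some order.
With no other constraints that would be C(8,4) = 70 routes.
Split at (4,5) and multiply the segment counts (each segment already excludes blocked cells): (1,1)→(4,5): 28; (4,5)→(5,5): 1; product = 28.
That gives 28 routes.

28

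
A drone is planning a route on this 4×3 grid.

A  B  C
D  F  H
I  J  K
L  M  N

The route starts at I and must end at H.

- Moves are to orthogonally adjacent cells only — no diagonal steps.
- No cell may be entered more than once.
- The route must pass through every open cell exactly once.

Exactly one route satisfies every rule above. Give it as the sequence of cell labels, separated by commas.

Need to visit all 12 open cells exactly once, starting at I and ending at H.
Route from I: down 1 to L, right 2 to N, up 1 to K, left 1 to J, up 1 to F, left 1 to D, up 1 to A, right 2 to C, down 1 to H — 11 moves in all.
Check: all 12 open cells covered.

I, L, M, N, K, J, F, D, A, B, C, H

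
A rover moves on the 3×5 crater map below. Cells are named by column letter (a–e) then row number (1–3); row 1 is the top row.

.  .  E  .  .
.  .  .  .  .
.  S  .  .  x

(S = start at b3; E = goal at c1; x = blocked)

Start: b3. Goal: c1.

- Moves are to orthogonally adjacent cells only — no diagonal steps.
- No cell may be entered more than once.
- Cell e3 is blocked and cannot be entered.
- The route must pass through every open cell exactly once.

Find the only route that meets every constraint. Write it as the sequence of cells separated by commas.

b3, a3, a2, a1, b1, b2, c2, c3, d3, d2, e2, e1, d1, c1

Need to visit all 14 open cells exactly once, starting at b3 and ending at c1.
Route from b3: left 1 to a3, up 2 to a1, right 1 to b1, down 1 to b2, right 1 to c2, down 1 to c3, right 1 to d3, up 1 to d2, right 1 to e2, up 1 to e1, left 2 to c1 — 13 moves in all.
Check: all 14 open cells covered.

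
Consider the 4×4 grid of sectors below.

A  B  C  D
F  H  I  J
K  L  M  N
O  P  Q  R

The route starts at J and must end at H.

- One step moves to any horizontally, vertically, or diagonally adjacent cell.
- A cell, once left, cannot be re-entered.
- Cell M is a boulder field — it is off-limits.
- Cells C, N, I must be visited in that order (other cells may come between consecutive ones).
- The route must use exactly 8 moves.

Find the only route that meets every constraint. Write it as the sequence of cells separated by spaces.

J C B F L Q N I H

The waypoints must appear in the order C, N, I, with no cell reused.
Route from J: up-left to C, left to B, down-left to F, 2× down-right (reaching Q), up-right to N, up-left to I, left to H — 8 moves in all.
Check: order respected (C at step 1, N at step 6, I at step 7); 8 moves as required.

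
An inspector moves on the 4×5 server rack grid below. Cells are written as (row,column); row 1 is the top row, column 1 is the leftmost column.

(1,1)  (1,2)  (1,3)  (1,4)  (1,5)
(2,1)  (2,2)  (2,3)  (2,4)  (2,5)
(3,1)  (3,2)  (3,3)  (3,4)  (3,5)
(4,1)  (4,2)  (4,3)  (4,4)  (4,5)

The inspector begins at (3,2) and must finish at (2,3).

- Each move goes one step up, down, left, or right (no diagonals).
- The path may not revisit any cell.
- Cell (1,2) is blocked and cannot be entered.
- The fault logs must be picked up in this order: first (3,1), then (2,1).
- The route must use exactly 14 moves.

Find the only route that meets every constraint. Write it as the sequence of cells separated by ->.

The waypoints must appear in the order (3,1), (2,1), with no cell reused.
Route from (3,2): right 2 to (3,4), up 1 to (2,4), right 1 to (2,5), down 2 to (4,5), left 4 to (4,1), up 2 to (2,1), right 2 to (2,3) — 14 moves in all.
Check: order respected ((3,1) at step 11, (2,1) at step 12); 14 moves as required.

(3,2) -> (3,3) -> (3,4) -> (2,4) -> (2,5) -> (3,5) -> (4,5) -> (4,4) -> (4,3) -> (4,2) -> (4,1) -> (3,1) -> (2,1) -> (2,2) -> (2,3)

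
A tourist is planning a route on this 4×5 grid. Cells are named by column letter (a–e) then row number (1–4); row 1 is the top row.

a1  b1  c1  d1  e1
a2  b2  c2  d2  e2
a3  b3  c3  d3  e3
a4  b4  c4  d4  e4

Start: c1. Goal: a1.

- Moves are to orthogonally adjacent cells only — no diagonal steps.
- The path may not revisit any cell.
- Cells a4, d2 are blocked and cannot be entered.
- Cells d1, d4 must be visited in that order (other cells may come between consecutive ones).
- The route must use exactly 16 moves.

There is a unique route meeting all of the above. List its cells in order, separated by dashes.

c1 - d1 - e1 - e2 - e3 - e4 - d4 - d3 - c3 - c4 - b4 - b3 - a3 - a2 - b2 - b1 - a1

The waypoints must appear in the order d1, d4, with no cell reused.
Route from c1: 2× right (reaching e1), 3× down (reaching e4), left to d4, up to d3, left to c3, down to c4, left to b4, up to b3, left to a3, up to a2, right to b2, up to b1, left to a1 — 16 moves in all.
Check: order respected (d1 at step 1, d4 at step 6); 16 moves as required.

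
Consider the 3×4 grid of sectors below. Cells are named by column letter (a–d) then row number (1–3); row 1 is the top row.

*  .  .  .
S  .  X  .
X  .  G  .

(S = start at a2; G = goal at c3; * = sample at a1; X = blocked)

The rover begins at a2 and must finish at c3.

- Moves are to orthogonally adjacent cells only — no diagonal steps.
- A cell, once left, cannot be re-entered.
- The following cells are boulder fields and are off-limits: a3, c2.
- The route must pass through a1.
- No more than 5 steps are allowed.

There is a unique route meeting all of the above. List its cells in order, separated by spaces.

a2 a1 b1 b2 b3 c3

The 5-move cap with required stops at a1 leaves no slack for detours.
Route from a2: up 1 to a1, right 1 to b1, down 2 to b3, right 1 to c3 — 5 moves in all.
Check: all required cells visited; 5 ≤ 5 moves.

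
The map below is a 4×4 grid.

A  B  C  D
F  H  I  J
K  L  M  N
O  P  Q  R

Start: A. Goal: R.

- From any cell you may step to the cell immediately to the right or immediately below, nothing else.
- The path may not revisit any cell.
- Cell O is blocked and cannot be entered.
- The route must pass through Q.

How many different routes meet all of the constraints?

9

A right/down-only route from A to R makes exactly 3 down-moves and 3 right-moves in some order.
With no other constraints that would be C(6,3) = 20 routes.
Split at Q and multiply the segment counts (each segment already excludes blocked cells): A→Q: 9; Q→R: 1; product = 9.
That gives 9 routes.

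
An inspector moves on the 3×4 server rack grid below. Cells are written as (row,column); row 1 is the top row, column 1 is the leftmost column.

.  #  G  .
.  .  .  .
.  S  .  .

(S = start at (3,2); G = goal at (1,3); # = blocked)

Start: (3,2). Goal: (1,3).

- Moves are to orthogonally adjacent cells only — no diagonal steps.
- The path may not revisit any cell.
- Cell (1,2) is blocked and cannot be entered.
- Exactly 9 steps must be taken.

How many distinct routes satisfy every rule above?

Need simple routes of exactly 9 moves from (3,2) to (1,3) (Manhattan distance 3, so 3 moves are spent on a detour and 3 undoing it).
Enumerating: (3,2) (3,1) (2,1) (2,2) (2,3) (3,3) (3,4) (2,4) (1,4) (1,3).
That gives 1 route.

1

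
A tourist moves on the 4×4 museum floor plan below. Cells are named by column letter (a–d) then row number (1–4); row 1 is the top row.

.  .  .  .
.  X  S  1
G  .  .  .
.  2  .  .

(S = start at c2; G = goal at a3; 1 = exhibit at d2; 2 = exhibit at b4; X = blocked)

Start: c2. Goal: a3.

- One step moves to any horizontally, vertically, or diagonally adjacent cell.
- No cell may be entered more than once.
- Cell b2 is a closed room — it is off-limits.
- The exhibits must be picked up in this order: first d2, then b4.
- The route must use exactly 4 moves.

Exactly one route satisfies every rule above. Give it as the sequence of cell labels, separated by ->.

The waypoints must appear in the order d2, b4, with no cell reused.
Route from c2: right 1 to d2, down-left 2 to b4, up-left 1 to a3 — 4 moves in all.
Check: order respected (1 at step 1, 2 at step 3); 4 moves as required.

c2 -> d2 -> c3 -> b4 -> a3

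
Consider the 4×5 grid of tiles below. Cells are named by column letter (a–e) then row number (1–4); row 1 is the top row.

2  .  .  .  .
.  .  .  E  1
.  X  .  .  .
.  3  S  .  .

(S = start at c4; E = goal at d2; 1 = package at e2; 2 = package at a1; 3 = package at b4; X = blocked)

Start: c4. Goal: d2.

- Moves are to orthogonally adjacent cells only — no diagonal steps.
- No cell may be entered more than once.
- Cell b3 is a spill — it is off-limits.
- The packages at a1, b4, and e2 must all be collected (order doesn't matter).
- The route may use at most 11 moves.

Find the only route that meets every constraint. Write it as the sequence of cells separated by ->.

c4 -> b4 -> a4 -> a3 -> a2 -> a1 -> b1 -> c1 -> d1 -> e1 -> e2 -> d2

The 11-move cap with required stops at a1, b4, e2 leaves no slack for detours.
Route from c4: left 2 to a4, up 3 to a1, right 4 to e1, down 1 to e2, left 1 to d2 — 11 moves in all.
Check: all required cells visited; 11 ≤ 11 moves.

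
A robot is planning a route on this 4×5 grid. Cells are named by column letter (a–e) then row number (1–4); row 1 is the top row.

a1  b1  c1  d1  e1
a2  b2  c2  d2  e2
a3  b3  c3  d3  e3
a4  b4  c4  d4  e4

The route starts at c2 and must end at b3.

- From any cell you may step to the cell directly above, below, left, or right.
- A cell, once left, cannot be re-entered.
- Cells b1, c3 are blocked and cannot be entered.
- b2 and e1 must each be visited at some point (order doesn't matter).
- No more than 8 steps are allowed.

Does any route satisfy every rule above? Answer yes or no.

Exhausting the options from c2, every branch either dead-ends against blocked cells, would have to re-enter a cell already used, runs past the 8-move limit, or reaches the goal with a constraint still unmet.

no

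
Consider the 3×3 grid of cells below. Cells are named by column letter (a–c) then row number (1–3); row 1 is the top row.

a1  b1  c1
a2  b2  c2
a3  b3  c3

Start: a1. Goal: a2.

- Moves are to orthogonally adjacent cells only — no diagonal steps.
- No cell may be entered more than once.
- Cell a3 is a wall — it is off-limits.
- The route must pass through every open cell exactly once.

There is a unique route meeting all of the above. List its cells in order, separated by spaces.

a1 b1 c1 c2 c3 b3 b2 a2

Need to visit all 8 open cells exactly once, starting at a1 and ending at a2.
Cell c1 has only two open neighbours (c2 and b1), so the path must pass straight through it: one of those is the cell it's entered from and the other is where it exits.
Route from a1: 2× right (reaching c1), 2× down (reaching c3), left to b3, up to b2, left to a2 — 7 moves in all.
Check: all 8 open cells covered.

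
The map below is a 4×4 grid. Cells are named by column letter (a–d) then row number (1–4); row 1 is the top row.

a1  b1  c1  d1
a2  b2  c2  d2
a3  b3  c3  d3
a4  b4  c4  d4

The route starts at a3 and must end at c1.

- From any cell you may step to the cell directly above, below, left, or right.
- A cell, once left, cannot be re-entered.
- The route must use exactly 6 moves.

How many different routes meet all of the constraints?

Need simple routes of exactly 6 moves from a3 to c1 (Manhattan distance 4, so 1 moves are spent on a detour and 1 undoing it).
Branch systematically from the start, pruning whenever the remaining move budget drops below the Manhattan distance to c1 or differs from it in parity. Grouping the completions by first move — via a2: 3; via a4: 4; via b3: 7 — and summing: 3 + 4 + 7 = 14.
That gives 14 routes.

14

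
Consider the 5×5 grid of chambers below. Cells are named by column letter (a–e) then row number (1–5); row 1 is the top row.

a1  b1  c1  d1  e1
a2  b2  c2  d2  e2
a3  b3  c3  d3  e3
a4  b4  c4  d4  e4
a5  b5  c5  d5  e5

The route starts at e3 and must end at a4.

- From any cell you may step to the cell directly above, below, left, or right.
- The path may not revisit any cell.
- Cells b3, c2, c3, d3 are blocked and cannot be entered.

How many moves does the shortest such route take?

5

The Manhattan distance from e3 to a4 is |3−4| + |5−1| = 5, so at least 5 moves are needed.
A route of 5 moves achieves this: e3 → e4 → d4 → c4 → b4 → a4.
Since 5 matches the lower bound, it is optimal.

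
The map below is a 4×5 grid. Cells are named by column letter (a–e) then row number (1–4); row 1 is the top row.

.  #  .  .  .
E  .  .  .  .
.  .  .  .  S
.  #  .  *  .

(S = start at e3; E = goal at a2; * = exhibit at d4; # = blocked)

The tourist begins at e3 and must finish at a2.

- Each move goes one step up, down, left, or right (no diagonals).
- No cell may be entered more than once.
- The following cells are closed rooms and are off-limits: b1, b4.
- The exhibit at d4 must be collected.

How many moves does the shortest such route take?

Any route passes through d4 somewhere between e3 and a2. Summing Manhattan distances along the two legs (e3 → d4 → a2) gives a lower bound of 2 + 5 = 7 moves.
A route of 7 moves achieves this: e3 → e4 → d4 → d3 → d2 → c2 → b2 → a2.
Since 7 matches the lower bound, it is optimal.

7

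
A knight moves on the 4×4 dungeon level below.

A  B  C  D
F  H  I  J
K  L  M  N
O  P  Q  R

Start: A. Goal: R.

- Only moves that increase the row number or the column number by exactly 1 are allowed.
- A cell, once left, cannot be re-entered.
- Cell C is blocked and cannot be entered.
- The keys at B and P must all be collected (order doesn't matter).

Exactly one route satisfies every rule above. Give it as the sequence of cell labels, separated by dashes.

A - B - H - L - P - Q - R

Moves only go right or down, so the column and row indices never decrease.
Route from A: right to B, 3× down (reaching P), 2× right (reaching R) — 6 moves in all.
Check: all required cells visited.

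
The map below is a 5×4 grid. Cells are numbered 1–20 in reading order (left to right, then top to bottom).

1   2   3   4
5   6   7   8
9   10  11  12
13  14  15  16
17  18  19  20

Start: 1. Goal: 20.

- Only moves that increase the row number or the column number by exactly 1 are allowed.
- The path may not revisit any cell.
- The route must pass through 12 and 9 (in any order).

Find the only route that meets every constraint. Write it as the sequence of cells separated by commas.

Moves only go right or down, so the column and row indices never decrease.
Route from 1: 2× down (reaching 9), 3× right (reaching 12), 2× down (reaching 20) — 7 moves in all.
Check: all required cells visited.

1, 5, 9, 10, 11, 12, 16, 20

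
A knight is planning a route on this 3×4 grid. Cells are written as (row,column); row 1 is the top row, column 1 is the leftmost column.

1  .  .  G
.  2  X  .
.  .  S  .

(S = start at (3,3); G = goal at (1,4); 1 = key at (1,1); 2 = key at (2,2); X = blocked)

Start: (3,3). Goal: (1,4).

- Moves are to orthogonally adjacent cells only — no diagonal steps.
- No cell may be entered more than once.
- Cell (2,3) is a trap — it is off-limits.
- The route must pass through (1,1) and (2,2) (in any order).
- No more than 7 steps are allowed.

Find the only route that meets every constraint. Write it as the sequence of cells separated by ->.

Any route must reach (1,1) and (2,2) and still end at (1,4) within 7 moves, so the order of the required stops is forced.
Route from (3,3): left to (3,2), up to (2,2), left to (2,1), up to (1,1), 3× right (reaching (1,4)) — 7 moves in all.
Check: all required cells visited; 7 ≤ 7 moves.

(3,3) -> (3,2) -> (2,2) -> (2,1) -> (1,1) -> (1,2) -> (1,3) -> (1,4)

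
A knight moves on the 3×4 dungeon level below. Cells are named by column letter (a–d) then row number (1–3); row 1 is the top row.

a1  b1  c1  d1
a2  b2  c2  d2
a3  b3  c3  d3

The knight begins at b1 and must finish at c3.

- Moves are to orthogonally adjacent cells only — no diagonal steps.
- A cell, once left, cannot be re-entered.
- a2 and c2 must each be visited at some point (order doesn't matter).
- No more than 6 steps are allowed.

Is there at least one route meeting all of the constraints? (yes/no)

One route that works: b1 → a1 → a2 → b2 → c2 → c3.

yes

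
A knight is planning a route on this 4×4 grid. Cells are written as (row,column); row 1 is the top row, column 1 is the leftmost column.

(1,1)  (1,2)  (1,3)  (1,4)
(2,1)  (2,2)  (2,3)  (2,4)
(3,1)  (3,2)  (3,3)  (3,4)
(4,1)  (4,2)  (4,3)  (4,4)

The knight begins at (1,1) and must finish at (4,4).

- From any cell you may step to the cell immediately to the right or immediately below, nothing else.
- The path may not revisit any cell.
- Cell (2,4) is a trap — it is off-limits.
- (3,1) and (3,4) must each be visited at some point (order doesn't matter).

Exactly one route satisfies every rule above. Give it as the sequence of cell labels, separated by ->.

Moves only go right or down, so the column and row indices never decrease.
Route from (1,1): 2× down (reaching (3,1)), 3× right (reaching (3,4)), down to (4,4) — 6 moves in all.
Check: all required cells visited.

(1,1) -> (2,1) -> (3,1) -> (3,2) -> (3,3) -> (3,4) -> (4,4)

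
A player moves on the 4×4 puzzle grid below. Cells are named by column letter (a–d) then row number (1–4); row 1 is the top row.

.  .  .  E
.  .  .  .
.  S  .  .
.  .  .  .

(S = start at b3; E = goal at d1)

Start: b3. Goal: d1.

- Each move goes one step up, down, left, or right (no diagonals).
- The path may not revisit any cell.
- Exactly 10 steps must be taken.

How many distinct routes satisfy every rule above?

30

Need simple routes of exactly 10 moves from b3 to d1 (Manhattan distance 4, so 3 moves are spent on a detour and 3 undoing it).
Branch systematically from the start, pruning whenever the remaining move budget drops below the Manhattan distance to d1 or differs from it in parity. Grouping the completions by first move — via b2: 6; via b4: 9; via a3: 9; via c3: 6 — and summing: 6 + 9 + 9 + 6 = 30.
That gives 30 routes.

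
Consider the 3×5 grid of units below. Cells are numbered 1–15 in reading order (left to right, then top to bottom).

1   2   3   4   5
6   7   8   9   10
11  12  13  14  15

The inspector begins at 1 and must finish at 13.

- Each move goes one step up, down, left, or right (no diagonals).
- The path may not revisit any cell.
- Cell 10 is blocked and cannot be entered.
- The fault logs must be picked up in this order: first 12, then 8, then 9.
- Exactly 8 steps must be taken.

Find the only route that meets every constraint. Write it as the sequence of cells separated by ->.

The waypoints must appear in the order 12, 8, 9, with no cell reused.
Route from 1: 2× down (reaching 11), right to 12, up to 7, 2× right (reaching 9), down to 14, left to 13 — 8 moves in all.
Check: order respected (12 at step 3, 8 at step 5, 9 at step 6); 8 moves as required.

1 -> 6 -> 11 -> 12 -> 7 -> 8 -> 9 -> 14 -> 13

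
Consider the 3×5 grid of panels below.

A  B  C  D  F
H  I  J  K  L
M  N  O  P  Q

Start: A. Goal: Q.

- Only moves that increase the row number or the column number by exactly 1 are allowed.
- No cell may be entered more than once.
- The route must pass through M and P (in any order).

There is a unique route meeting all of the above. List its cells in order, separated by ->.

A -> H -> M -> N -> O -> P -> Q

Moves only go right or down, so the column and row indices never decrease.
Route from A: 2× down (reaching M), 4× right (reaching Q) — 6 moves in all.
Check: all required cells visited.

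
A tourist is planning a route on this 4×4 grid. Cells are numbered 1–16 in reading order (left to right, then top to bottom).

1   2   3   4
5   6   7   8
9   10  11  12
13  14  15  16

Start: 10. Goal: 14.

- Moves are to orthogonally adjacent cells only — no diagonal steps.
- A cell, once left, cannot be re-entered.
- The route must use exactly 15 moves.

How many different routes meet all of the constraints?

2

Need simple routes of exactly 15 moves from 10 to 14 (Manhattan distance 1, so 7 moves are spent on a detour and 7 undoing it).
Enumerating: 10 6 7 11 15 16 12 8 4 3 2 1 5 9 13 14 | 10 11 15 16 12 8 4 3 7 6 2 1 5 9 13 14.
That gives 2 routes.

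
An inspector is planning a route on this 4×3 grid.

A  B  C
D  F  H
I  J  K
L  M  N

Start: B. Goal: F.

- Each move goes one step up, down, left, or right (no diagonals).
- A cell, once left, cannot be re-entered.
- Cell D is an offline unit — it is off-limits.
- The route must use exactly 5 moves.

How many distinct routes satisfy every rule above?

1

Need simple routes of exactly 5 moves from B to F (Manhattan distance 1, so 2 moves are spent on a detour and 2 undoing it).
Enumerating: B C H K J F.
That gives 1 route.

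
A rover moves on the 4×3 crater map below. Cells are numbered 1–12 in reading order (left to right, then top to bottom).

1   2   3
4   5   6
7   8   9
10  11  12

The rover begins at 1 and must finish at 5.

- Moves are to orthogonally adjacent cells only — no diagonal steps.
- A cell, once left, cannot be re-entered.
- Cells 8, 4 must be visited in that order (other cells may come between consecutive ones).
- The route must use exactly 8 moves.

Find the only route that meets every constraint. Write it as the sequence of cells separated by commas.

1, 2, 3, 6, 9, 8, 7, 4, 5

The waypoints must appear in the order 8, 4, with no cell reused.
Route from 1: right 2 to 3, down 2 to 9, left 2 to 7, up 1 to 4, right 1 to 5 — 8 moves in all.
Check: order respected (8 at step 5, 4 at step 7); 8 moves as required.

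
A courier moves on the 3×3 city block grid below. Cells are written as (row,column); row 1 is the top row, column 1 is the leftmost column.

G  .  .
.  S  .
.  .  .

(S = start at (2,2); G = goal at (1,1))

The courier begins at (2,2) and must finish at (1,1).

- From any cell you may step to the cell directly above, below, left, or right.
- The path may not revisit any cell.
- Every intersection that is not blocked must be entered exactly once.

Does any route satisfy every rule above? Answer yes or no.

yes

One route that works: (2,2) → (1,2) → (1,3) → (2,3) → (3,3) → (3,2) → (3,1) → (2,1) → (1,1).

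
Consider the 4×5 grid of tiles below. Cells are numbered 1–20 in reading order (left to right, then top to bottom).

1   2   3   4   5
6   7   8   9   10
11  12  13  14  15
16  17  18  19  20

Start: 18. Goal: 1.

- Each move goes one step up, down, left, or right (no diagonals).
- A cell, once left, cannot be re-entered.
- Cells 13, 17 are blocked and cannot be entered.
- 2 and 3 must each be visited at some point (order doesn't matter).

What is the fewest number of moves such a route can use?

7

Any route passes through 2 and 3 in some order between 18 and 1. Summing Manhattan distances along each leg and taking the cheapest ordering (18 → 3 → 2 → 1) gives a lower bound of 3 + 1 + 1 = 5 moves.
That bound ignores the blocked cells. Measuring each leg by the fewest moves that actually steer around them (18→3: 5; 3→2: 1; 2→1: 1) raises the lower bound to 7.
A route of 7 moves exists: 18 → 19 → 14 → 9 → 4 → 3 → 2 → 1.
Since 7 matches that lower bound, it is optimal.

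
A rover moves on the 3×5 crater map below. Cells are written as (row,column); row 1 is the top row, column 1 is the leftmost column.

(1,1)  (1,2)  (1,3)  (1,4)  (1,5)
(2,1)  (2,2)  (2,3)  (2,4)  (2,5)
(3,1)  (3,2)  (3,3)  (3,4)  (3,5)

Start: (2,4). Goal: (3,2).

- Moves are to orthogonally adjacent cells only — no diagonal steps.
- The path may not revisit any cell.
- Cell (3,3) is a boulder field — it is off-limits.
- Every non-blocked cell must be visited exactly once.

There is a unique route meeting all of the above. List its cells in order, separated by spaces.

Need to visit all 14 open cells exactly once, starting at (2,4) and ending at (3,2).
Cell (3,4) has only two open neighbours ((2,4) and (3,5)), so the path must pass straight through it: one of those is the cell it's entered from and the other is where it exits.
Route from (2,4): down 1 to (3,4), right 1 to (3,5), up 2 to (1,5), left 2 to (1,3), down 1 to (2,3), left 1 to (2,2), up 1 to (1,2), left 1 to (1,1), down 2 to (3,1), right 1 to (3,2) — 13 moves in all.
Check: all 14 open cells covered.

(2,4) (3,4) (3,5) (2,5) (1,5) (1,4) (1,3) (2,3) (2,2) (1,2) (1,1) (2,1) (3,1) (3,2)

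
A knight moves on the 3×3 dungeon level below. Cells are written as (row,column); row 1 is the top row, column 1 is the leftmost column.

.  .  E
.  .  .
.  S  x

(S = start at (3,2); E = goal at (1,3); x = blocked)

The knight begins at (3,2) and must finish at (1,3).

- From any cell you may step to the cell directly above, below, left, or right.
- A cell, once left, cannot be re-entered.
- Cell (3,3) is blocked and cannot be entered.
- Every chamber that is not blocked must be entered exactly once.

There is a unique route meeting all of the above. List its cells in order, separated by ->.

Need to visit all 8 open cells exactly once, starting at (3,2) and ending at (1,3).
Cell (2,3) has only two open neighbours ((1,3) and (2,2)), so the path must pass straight through it: one of those is the cell it's entered from and the other is where it exits.
Route from (3,2): left 1 to (3,1), up 2 to (1,1), right 1 to (1,2), down 1 to (2,2), right 1 to (2,3), up 1 to (1,3) — 7 moves in all.
Check: all 8 open cells covered.

(3,2) -> (3,1) -> (2,1) -> (1,1) -> (1,2) -> (2,2) -> (2,3) -> (1,3)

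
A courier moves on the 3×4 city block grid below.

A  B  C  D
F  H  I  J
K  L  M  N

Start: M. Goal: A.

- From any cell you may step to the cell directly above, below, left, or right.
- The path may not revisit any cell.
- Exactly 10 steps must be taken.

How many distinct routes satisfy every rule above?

Need simple routes of exactly 10 moves from M to A (Manhattan distance 4, so 3 moves are spent on a detour and 3 undoing it).
Enumerating: M I J D C B H L K F A | M L K F H I J D C B A | M N J D C I H L K F A | M N J D C B H L K F A | M N J I C B H L K F A.
That gives 5 routes.

5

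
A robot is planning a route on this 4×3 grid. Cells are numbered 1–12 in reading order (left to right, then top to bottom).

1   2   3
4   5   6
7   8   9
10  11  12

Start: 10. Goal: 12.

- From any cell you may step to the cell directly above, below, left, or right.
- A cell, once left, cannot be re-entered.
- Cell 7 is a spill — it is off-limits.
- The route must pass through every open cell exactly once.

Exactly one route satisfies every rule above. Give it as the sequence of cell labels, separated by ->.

Need to visit all 11 open cells exactly once, starting at 10 and ending at 12.
Cell 1 has only two open neighbours (4 and 2), so the path must pass straight through it: one of those is the cell it's entered from and the other is where it exits.
Route from 10: right to 11, 2× up (reaching 5), left to 4, up to 1, 2× right (reaching 3), 3× down (reaching 12) — 10 moves in all.
Check: all 11 open cells covered.

10 -> 11 -> 8 -> 5 -> 4 -> 1 -> 2 -> 3 -> 6 -> 9 -> 12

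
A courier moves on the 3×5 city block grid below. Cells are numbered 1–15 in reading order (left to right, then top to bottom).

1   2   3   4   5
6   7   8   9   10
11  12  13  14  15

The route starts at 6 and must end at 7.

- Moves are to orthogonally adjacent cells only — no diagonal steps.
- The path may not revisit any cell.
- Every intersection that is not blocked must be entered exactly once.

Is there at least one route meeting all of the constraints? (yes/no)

no

Colour the cells like a checkerboard: each orthogonal step flips colour, so a Hamiltonian route alternates colours. Here there are 8 cells of one colour and 7 of the other, with start on the opposite colour to the goal — the counts and endpoints can't be arranged into an alternating sequence of length 15, so no Hamiltonian route exists.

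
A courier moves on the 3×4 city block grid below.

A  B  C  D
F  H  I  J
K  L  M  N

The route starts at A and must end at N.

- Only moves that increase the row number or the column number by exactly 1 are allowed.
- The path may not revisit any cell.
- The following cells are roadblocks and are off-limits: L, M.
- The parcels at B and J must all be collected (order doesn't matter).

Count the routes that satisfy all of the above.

3

A right/down-only route from A to N makes exactly 2 down-moves and 3 right-moves in some order.
With no other constraints that would be C(5,2) = 10 routes.
A monotone route can only reach the required cells in the order B, J, so split there and multiply the segment counts (each segment already excludes blocked cells): A→B: 1; B→J: 3; J→N: 1; product = 3.
That gives 3 routes.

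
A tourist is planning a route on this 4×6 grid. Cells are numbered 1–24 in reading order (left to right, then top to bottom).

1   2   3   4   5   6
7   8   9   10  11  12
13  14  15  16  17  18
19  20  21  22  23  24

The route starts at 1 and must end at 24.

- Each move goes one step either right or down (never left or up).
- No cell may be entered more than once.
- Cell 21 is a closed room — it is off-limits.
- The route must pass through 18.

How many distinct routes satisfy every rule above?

21

A right/down-only route from 1 to 24 makes exactly 3 down-moves and 5 right-moves in some order.
With no other constraints that would be C(8,3) = 56 routes.
Split at 18 and multiply the segment counts (each segment already excludes blocked cells): 1→18: 21; 18→24: 1; product = 21.
That gives 21 routes.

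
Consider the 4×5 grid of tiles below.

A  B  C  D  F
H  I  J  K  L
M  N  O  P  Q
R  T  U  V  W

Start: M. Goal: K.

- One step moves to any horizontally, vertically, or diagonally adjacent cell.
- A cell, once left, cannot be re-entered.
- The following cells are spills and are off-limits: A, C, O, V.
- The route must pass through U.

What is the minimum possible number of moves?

Any route passes through U somewhere between M and K. Summing Chebyshev distances along the two legs (M → U → K) gives a lower bound of 2 + 2 = 4 moves.
A route of 4 moves achieves this: M → N → U → P → K.
Since 4 matches the lower bound, it is optimal.

4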